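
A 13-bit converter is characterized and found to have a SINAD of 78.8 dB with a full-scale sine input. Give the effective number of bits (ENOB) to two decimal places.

ENOB = (SINAD − 1.76) / 6.02 = (78.8 − 1.76)/6.02 = 12.797.

12.80 bits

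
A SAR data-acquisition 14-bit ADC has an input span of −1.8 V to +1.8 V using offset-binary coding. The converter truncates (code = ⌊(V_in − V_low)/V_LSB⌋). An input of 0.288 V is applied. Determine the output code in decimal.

code 9502

Full-scale span = 3.6 V; LSB = 3.6/2^14 = 219.73 µV.
Input sits at 9502.720 steps above V_low.
Floor → code 9502.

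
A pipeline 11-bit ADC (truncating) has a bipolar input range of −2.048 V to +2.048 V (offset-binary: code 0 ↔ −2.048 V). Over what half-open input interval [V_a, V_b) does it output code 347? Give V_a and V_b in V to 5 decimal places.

LSB = 4.096/2^11 = 2.000 mV.
V_a = V_low + 347·LSB = -1.354 V; V_b = V_low + 348·LSB = -1.352 V.

[-1.35400 V, -1.35200 V)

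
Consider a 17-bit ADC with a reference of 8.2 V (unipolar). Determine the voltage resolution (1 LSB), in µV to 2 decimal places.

62.56 µV

Full-scale span = 8.2 V.
LSB = 8.2 / 2^17 = 8.2 / 131072 = 6.2561e-05 V = 62.56 µV.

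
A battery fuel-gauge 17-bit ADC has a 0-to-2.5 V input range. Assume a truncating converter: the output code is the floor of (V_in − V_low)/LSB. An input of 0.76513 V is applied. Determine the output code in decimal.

With 131072 levels over 2.5 V, one step is 19.07 µV.
(V_in − V_low)/LSB = (0.76513 − 0) / 1.90735e-05 = 40114.848.
Floor → code 40114.

code 40114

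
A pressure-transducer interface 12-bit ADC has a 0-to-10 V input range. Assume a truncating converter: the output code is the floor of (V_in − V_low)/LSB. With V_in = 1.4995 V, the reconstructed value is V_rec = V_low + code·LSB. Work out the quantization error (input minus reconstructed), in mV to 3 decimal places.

0.477 mV

LSB = 10/2^12 = 2.441 mV.
Scaled input = 614.1952 LSBs, so code = 614.
V_rec = 0 + 614·0.00244141 = 1.4990234 V.
Error = 1.4995 − 1.4990234 = 0.000476562 V = 0.477 mV.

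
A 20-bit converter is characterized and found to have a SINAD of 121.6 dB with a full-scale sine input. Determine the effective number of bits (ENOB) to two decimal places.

19.91 bits

ENOB = (SINAD − 1.76) / 6.02 = (121.6 − 1.76)/6.02 = 19.907.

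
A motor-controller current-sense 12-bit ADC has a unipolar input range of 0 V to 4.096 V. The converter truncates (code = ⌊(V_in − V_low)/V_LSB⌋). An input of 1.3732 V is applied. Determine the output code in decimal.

code 1373

Full-scale span = 4.096 V; LSB = 4.096/2^12 = 1.000 mV.
(V_in − V_low)/LSB = (1.3732 − 0) / 0.001 = 1373.200.
So the output code is 1373.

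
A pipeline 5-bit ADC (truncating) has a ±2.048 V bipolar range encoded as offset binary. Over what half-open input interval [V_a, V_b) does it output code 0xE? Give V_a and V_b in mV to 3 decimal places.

[-256.000 mV, -128.000 mV)

LSB = 4.096/2^5 = 128.000 mV.
Code 0xE = 14 decimal.
V_a = V_low + 14·LSB = -0.256 V; V_b = V_low + 15·LSB = -0.128 V.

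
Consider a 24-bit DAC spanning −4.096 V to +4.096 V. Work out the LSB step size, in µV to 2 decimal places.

0.49 µV

Full-scale span = 8.192 V.
LSB = 8.192 / 2^24 = 8.192 / 16777216 = 4.88281e-07 V = 0.49 µV.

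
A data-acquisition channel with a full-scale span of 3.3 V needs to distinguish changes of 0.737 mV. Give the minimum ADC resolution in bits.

Number of steps required ≥ 3.3 V / 0.737 mV = 4477.61.
Need 2^N ≥ 4477.61; 2^12 = 4096, 2^13 = 8192.
Minimum N = 13.

13 bits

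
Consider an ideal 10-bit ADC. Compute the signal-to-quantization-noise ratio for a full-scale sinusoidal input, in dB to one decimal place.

SNR ≈ 6.02·N + 1.76 dB = 6.02·10 + 1.76 = 61.96 dB.

62.0 dB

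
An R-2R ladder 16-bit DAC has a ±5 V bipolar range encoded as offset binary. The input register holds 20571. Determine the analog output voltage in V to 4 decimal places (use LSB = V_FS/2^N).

LSB = 10 V / 2^16 = 152.59 µV.
V_out = (−5) + 20571 × 0.000152588 V = -1.86111 V.

-1.8611 V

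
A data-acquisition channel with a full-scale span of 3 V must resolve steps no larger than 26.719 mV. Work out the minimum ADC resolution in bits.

7 bits

Number of steps required ≥ 3 V / 26.719 mV = 112.28.
Need 2^N ≥ 112.28; 2^6 = 64, 2^7 = 128.
Minimum N = 7.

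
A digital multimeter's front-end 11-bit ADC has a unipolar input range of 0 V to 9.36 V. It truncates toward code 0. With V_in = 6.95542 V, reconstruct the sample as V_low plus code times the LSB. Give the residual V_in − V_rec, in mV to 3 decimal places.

3.975 mV

LSB = 9.36/2^11 = 4.570 mV.
Scaled input = 1521.8697 LSBs, so code = 1521.
Reconstructed: 6.9514453 V.
V_in − V_rec = 0.00397469 V = 3.975 mV.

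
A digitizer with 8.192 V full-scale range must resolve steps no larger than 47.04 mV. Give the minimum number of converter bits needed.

Number of steps required ≥ 8.192 V / 47.04 mV = 174.15.
Need 2^N ≥ 174.15; 2^7 = 128, 2^8 = 256.
Minimum N = 8.

8 bits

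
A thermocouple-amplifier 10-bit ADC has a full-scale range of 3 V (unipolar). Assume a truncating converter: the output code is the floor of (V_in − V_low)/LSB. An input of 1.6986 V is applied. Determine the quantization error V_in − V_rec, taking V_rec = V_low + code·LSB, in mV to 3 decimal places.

2.311 mV

LSB = 3/2^10 = 2.930 mV.
(1.6986 − 0)/0.00292969 = 579.7888; ⌊·⌋ gives code 579.
Reconstructed: 1.6962891 V.
Error = 1.6986 − 1.6962891 = 0.00231094 V = 2.311 mV.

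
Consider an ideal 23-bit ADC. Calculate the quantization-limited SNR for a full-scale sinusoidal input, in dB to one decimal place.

140.2 dB

SNR ≈ 6.02·N + 1.76 dB = 6.02·23 + 1.76 = 140.22 dB.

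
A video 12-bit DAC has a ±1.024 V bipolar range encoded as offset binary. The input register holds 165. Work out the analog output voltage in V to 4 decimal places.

LSB = 2.048 V / 2^12 = 0.500 mV.
V_out = (−1.024) + 165 × 0.0005 V = -0.9415 V.

-0.9415 V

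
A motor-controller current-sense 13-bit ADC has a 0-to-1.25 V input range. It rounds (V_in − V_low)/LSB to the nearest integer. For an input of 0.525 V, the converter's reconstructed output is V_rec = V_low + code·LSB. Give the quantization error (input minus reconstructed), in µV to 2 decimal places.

One LSB is 1.25 V / 8192 = 152.59 µV.
Scaled input = 3440.6400 LSBs, so code = 3441.
V_rec = 0 + 3441·0.000152588 = 0.52505493 V.
V_in − V_rec = -5.49316e-05 V = -54.93 µV.

-54.93 µV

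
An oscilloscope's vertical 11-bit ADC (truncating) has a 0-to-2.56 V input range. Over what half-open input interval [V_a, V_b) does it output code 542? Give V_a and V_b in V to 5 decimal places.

[0.67750 V, 0.67875 V)

LSB = 2.56/2^11 = 1.250 mV.
V_a = V_low + 542·LSB = 0.6775 V; V_b = V_low + 543·LSB = 0.67875 V.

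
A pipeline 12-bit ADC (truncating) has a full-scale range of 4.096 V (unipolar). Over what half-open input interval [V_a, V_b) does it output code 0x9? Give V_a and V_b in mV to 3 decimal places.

LSB = 4.096/2^12 = 1.000 mV.
Code 0x9 = 9 decimal.
V_a = V_low + 9·LSB = 0.009 V; V_b = V_low + 10·LSB = 0.01 V.

[9.000 mV, 10.000 mV)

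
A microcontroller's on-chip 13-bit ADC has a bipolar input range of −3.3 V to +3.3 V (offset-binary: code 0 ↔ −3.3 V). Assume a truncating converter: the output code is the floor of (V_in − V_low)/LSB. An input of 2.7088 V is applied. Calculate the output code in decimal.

Full-scale span = 6.6 V; LSB = 6.6/2^13 = 0.806 mV.
Input sits at 7458.195 steps above V_low.
Floor → code 7458.

code 7458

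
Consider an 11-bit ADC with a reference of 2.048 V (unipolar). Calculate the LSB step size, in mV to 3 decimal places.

1.000 mV

Full-scale span = 2.048 V.
LSB = 2.048 / 2^11 = 2.048 / 2048 = 0.001 V = 1.000 mV.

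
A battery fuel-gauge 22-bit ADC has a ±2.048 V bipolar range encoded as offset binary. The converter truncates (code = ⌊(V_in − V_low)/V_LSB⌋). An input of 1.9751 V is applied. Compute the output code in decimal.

LSB = 4.096 V / 4194304 = 0.98 µV.
Input sits at 4119654.400 steps above V_low.
Floor → code 4119654.

code 4119654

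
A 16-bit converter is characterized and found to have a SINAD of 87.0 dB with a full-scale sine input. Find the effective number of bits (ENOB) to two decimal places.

14.16 bits

ENOB = (SINAD − 1.76) / 6.02 = (87.0 − 1.76)/6.02 = 14.159.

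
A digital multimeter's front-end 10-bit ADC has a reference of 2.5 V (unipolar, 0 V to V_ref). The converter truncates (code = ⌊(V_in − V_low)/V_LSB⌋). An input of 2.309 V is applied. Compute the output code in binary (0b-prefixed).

LSB = 2.5 V / 1024 = 2.441 mV.
(V_in − V_low)/LSB = (2.309 − 0) / 0.00244141 = 945.766.
Floor → code 945.
In binary (0b-prefixed): 0b1110110001.

code 0b1110110001 (decimal 945)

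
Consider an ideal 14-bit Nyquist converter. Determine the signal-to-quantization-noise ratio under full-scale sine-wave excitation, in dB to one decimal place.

86.0 dB

SNR ≈ 6.02·N + 1.76 dB = 6.02·14 + 1.76 = 86.04 dB.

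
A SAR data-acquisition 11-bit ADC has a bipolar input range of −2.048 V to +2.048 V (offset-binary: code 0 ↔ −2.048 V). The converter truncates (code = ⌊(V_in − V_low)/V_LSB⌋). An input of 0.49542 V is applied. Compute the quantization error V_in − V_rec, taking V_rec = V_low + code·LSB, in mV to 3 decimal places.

1.420 mV

Step size: 4.096 V ÷ 2^11 = 2.000 mV.
(0.49542 − (−2.048))/0.002 = 1271.7100; ⌊·⌋ gives code 1271.
Reconstructed: 0.494 V.
Error = 0.49542 − 0.494 = 0.00142 V = 1.420 mV.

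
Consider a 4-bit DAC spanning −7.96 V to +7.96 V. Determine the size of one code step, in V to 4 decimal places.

0.9950 V

Full-scale span = 15.92 V.
LSB = 15.92 / 2^4 = 15.92 / 16 = 0.995 V = 0.9950 V.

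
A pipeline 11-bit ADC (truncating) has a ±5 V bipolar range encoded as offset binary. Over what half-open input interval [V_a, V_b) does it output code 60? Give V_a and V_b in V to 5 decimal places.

LSB = 10/2^11 = 4.883 mV.
V_a = V_low + 60·LSB = -4.70703 V; V_b = V_low + 61·LSB = -4.70215 V.

[-4.70703 V, -4.70215 V)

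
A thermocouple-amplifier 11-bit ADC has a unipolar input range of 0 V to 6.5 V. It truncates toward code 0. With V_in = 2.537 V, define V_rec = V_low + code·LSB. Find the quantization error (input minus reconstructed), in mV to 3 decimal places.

One LSB is 6.5 V / 2048 = 3.174 mV.
(2.537 − 0)/0.00317383 = 799.3502; ⌊·⌋ gives code 799.
V_rec = 0 + 799·0.00317383 = 2.5358887 V.
Difference: 0.00111133 V → 1.111 mV.

1.111 mV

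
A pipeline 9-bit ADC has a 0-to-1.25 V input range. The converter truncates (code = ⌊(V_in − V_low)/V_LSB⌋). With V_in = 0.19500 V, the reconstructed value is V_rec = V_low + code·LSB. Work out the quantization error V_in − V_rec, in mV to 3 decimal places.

2.129 mV

One LSB is 1.25 V / 512 = 2.441 mV.
(V_in − V_low)/LSB = (0.19500 − 0)/0.00244141 = 79.8720 → code 79 (floor).
Reconstructed: 0.19287109 V.
Difference: 0.00212891 V → 2.129 mV.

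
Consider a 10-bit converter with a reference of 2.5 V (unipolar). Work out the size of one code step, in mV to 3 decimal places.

Full-scale span = 2.5 V.
LSB = 2.5 / 2^10 = 2.5 / 1024 = 0.00244141 V = 2.441 mV.

2.441 mV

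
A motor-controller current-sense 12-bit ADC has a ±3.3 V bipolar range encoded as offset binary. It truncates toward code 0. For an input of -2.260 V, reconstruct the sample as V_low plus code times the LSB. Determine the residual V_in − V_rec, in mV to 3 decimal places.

Step size: 6.6 V ÷ 2^12 = 1.611 mV.
Scaled input = 645.4303 LSBs, so code = 645.
V_rec = (−3.3) + 645·0.00161133 = -2.2606934 V.
Error = -2.260 − (−2.2606934) = 0.000693359 V = 0.693 mV.

0.693 mV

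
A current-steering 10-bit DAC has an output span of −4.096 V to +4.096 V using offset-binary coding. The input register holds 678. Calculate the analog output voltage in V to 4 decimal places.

1.3280 V

LSB = 8.192 V / 2^10 = 8.000 mV.
V_out = (−4.096) + 678 × 0.008 V = 1.328 V.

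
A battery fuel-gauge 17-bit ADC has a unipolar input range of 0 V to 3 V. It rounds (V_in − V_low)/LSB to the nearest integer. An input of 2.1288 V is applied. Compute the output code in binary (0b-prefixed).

code 0b10110101101010001 (decimal 93009)

With 131072 levels over 3 V, one step is 22.89 µV.
(2.1288 − 0) / 2.28882e-05 = 93008.691 LSBs.
Round → code 93009.
In binary (0b-prefixed): 0b10110101101010001.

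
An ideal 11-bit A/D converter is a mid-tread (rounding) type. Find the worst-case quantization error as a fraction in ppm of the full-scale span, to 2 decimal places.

Rounding → worst-case error = ½ LSB = V_FS/2^12, so 1e+06/4096 = 244.141 ppm of full scale.

244.14 ppm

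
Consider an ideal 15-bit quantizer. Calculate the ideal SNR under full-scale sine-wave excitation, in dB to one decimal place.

SNR ≈ 6.02·N + 1.76 dB = 6.02·15 + 1.76 = 92.06 dB.

92.1 dB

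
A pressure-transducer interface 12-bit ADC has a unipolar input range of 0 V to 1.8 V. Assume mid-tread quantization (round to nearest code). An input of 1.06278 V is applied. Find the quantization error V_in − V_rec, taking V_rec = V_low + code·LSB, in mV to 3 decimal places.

One LSB is 1.8 V / 4096 = 439.45 µV.
(1.06278 − 0)/0.000439453 = 2418.4149; round gives code 2418.
Reconstructed: 1.0625977 V.
V_in − V_rec = 0.000182344 V = 0.182 mV.

0.182 mV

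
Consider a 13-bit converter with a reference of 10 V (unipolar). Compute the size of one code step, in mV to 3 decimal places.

1.221 mV

Full-scale span = 10 V.
LSB = 10 / 2^13 = 10 / 8192 = 0.0012207 V = 1.221 mV.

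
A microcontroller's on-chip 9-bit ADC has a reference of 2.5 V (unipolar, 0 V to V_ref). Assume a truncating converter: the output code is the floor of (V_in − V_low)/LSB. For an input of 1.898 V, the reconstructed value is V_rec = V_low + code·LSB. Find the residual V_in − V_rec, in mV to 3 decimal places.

Step size: 2.5 V ÷ 2^9 = 4.883 mV.
(V_in − V_low)/LSB = (1.898 − 0)/0.00488281 = 388.7104 → code 388 (floor).
Code 388 maps back to 0 + 388×0.00488281 V = 1.8945312 V.
Difference: 0.00346875 V → 3.469 mV.

3.469 mV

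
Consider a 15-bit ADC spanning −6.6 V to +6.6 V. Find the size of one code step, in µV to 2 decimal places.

Full-scale span = 13.2 V.
LSB = 13.2 / 2^15 = 13.2 / 32768 = 0.000402832 V = 402.83 µV.

402.83 µV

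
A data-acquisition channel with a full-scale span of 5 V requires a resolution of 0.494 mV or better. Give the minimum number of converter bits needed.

Number of steps required ≥ 5 V / 0.494 mV = 10121.46.
Need 2^N ≥ 10121.46; 2^13 = 8192, 2^14 = 16384.
Minimum N = 14.

14 bits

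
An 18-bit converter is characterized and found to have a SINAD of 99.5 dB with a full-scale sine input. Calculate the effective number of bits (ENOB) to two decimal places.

ENOB = (SINAD − 1.76) / 6.02 = (99.5 − 1.76)/6.02 = 16.236.

16.24 bits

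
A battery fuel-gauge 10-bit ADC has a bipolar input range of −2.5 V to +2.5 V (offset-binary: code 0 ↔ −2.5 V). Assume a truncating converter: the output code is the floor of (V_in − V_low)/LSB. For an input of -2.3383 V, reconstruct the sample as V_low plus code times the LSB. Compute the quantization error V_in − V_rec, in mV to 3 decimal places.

0.567 mV

One LSB is 5 V / 1024 = 4.883 mV.
(V_in − V_low)/LSB = (-2.3383 − (−2.5))/0.00488281 = 33.1162 → code 33 (floor).
Code 33 maps back to (−2.5) + 33×0.00488281 V = -2.3388672 V.
Error = -2.3383 − (−2.3388672) = 0.000567187 V = 0.567 mV.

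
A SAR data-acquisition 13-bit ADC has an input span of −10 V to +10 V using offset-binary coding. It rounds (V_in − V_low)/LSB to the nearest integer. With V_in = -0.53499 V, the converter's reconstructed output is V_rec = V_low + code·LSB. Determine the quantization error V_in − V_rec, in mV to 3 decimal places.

One LSB is 20 V / 8192 = 2.441 mV.
(-0.53499 − (−10))/0.00244141 = 3876.8681; round gives code 3877.
Code 3877 maps back to (−10) + 3877×0.00244141 V = -0.53466797 V.
V_in − V_rec = -0.000322031 V = -0.322 mV.

-0.322 mV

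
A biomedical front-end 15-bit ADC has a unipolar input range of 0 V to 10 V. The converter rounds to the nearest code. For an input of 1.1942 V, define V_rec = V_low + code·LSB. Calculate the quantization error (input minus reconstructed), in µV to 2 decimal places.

47.17 µV

LSB = 10/2^15 = 305.18 µV.
Scaled input = 3913.1546 LSBs, so code = 3913.
Code 3913 maps back to 0 + 3913×0.000305176 V = 1.1941528 V.
Difference: 4.7168e-05 V → 47.17 µV.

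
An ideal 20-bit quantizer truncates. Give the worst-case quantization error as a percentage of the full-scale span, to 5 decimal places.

Truncating → worst-case error = 1 LSB = V_FS/2^20, so 100/1048576 = 9.53674e-05 % of full scale.

0.00010 %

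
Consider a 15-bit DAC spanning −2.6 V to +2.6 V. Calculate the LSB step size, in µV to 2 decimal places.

Full-scale span = 5.2 V.
LSB = 5.2 / 2^15 = 5.2 / 32768 = 0.000158691 V = 158.69 µV.

158.69 µV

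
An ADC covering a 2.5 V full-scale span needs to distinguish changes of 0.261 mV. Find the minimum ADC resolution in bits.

Number of steps required ≥ 2.5 V / 0.261 mV = 9578.54.
Need 2^N ≥ 9578.54; 2^13 = 8192, 2^14 = 16384.
Minimum N = 14.

14 bits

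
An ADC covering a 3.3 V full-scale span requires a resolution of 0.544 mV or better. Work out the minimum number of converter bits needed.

13 bits

Number of steps required ≥ 3.3 V / 0.544 mV = 6066.18.
Need 2^N ≥ 6066.18; 2^12 = 4096, 2^13 = 8192.
Minimum N = 13.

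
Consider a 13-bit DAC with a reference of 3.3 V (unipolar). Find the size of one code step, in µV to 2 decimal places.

402.83 µV

Full-scale span = 3.3 V.
LSB = 3.3 / 2^13 = 3.3 / 8192 = 0.000402832 V = 402.83 µV.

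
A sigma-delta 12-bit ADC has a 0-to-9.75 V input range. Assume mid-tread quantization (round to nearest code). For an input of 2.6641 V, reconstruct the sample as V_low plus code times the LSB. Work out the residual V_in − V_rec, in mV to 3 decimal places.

0.465 mV

Step size: 9.75 V ÷ 2^12 = 2.380 mV.
Scaled input = 1119.1952 LSBs, so code = 1119.
Code 1119 maps back to 0 + 1119×0.00238037 V = 2.6636353 V.
V_in − V_rec = 0.000464746 V = 0.465 mV.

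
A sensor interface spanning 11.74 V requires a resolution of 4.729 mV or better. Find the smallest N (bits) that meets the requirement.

Number of steps required ≥ 11.74 V / 4.729 mV = 2482.55.
Need 2^N ≥ 2482.55; 2^11 = 2048, 2^12 = 4096.
Minimum N = 12.

12 bits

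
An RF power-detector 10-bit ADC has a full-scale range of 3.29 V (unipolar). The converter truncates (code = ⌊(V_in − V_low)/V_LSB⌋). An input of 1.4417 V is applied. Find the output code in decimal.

code 448

LSB = 3.29 V / 1024 = 3.213 mV.
Input sits at 448.724 steps above V_low.
⌊·⌋(448.724) = 448.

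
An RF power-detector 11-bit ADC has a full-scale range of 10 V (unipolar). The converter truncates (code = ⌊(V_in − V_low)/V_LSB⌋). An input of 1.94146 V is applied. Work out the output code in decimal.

LSB = 10 V / 2048 = 4.883 mV.
Input sits at 397.611 steps above V_low.
⌊·⌋(397.611) = 397.

code 397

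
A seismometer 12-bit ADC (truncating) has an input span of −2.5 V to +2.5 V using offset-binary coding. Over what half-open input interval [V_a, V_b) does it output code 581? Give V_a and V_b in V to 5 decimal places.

LSB = 5/2^12 = 1.221 mV.
V_a = V_low + 581·LSB = -1.79077 V; V_b = V_low + 582·LSB = -1.78955 V.

[-1.79077 V, -1.78955 V)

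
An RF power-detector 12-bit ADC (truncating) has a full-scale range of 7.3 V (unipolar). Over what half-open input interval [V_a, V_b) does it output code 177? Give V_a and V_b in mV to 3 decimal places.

[315.454 mV, 317.236 mV)

LSB = 7.3/2^12 = 1.782 mV.
V_a = V_low + 177·LSB = 0.315454 V; V_b = V_low + 178·LSB = 0.317236 V.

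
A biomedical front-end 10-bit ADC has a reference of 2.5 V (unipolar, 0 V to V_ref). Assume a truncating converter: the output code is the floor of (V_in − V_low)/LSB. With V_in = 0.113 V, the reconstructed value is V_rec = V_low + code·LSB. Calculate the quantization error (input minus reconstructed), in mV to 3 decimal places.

0.695 mV

One LSB is 2.5 V / 1024 = 2.441 mV.
(0.113 − 0)/0.00244141 = 46.2848; ⌊·⌋ gives code 46.
Code 46 maps back to 0 + 46×0.00244141 V = 0.11230469 V.
Difference: 0.000695312 V → 0.695 mV.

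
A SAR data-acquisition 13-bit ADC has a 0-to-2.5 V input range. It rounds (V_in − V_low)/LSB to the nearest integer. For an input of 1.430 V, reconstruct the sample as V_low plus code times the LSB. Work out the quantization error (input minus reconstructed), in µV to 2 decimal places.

LSB = 2.5/2^13 = 305.18 µV.
Scaled input = 4685.8240 LSBs, so code = 4686.
V_rec = 0 + 4686·0.000305176 = 1.4300537 V.
V_in − V_rec = -5.37109e-05 V = -53.71 µV.

-53.71 µV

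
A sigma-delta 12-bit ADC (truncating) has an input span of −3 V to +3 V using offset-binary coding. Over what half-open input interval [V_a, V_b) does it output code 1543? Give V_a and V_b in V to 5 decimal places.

LSB = 6/2^12 = 1.465 mV.
V_a = V_low + 1543·LSB = -0.739746 V; V_b = V_low + 1544·LSB = -0.738281 V.

[-0.73975 V, -0.73828 V)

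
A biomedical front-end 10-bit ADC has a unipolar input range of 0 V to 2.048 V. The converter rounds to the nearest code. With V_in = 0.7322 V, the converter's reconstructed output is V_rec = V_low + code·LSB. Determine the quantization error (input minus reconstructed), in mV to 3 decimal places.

0.200 mV

Step size: 2.048 V ÷ 2^10 = 2.000 mV.
Scaled input = 366.1000 LSBs, so code = 366.
Reconstructed: 0.732 V.
Difference: 0.0002 V → 0.200 mV.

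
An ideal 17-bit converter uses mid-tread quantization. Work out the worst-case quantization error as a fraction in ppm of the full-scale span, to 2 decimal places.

3.81 ppm

Rounding → worst-case error = ½ LSB = V_FS/2^18, so 1e+06/262144 = 3.8147 ppm of full scale.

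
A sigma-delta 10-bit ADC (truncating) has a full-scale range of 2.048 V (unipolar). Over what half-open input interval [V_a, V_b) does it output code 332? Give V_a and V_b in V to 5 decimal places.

[0.66400 V, 0.66600 V)

LSB = 2.048/2^10 = 2.000 mV.
V_a = V_low + 332·LSB = 0.664 V; V_b = V_low + 333·LSB = 0.666 V.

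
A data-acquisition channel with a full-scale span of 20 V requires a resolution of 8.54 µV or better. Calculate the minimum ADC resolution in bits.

Number of steps required ≥ 20 V / 8.54 µV = 2341920.37.
Need 2^N ≥ 2341920.37; 2^21 = 2097152, 2^22 = 4194304.
Minimum N = 22.

22 bits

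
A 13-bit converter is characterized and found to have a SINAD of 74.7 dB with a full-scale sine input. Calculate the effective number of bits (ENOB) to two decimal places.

12.12 bits

ENOB = (SINAD − 1.76) / 6.02 = (74.7 − 1.76)/6.02 = 12.116.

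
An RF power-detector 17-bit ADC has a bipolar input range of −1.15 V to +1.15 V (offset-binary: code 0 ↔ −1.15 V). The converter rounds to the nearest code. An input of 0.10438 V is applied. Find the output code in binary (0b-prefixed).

With 131072 levels over 2.3 V, one step is 17.55 µV.
(0.10438 − (−1.15)) / 1.75476e-05 = 71484.389 LSBs.
round(71484.389) = 71484.
In binary (0b-prefixed): 0b10001011100111100.

code 0b10001011100111100 (decimal 71484)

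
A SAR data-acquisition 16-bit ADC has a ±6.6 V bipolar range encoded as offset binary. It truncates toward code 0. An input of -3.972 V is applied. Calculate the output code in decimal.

code 13047

Full-scale span = 13.2 V; LSB = 13.2/2^16 = 201.42 µV.
Input sits at 13047.622 steps above V_low.
Floor → code 13047.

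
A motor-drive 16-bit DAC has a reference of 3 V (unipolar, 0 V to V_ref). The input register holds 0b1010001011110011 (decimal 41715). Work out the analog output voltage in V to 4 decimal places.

LSB = 3 V / 2^16 = 45.78 µV.
Code 0b1010001011110011 = 41715 decimal.
V_out = 0 + 41715 × 4.57764e-05 V = 1.90956 V.

1.9096 V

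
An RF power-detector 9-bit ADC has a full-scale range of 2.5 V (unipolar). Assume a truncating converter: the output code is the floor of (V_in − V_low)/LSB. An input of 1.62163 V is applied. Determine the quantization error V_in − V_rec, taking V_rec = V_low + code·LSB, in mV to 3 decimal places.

0.536 mV

Step size: 2.5 V ÷ 2^9 = 4.883 mV.
Scaled input = 332.1098 LSBs, so code = 332.
Reconstructed: 1.6210938 V.
Difference: 0.00053625 V → 0.536 mV.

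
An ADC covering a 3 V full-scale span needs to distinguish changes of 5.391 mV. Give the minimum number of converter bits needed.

10 bits

Number of steps required ≥ 3 V / 5.391 mV = 556.48.
Need 2^N ≥ 556.48; 2^9 = 512, 2^10 = 1024.
Minimum N = 10.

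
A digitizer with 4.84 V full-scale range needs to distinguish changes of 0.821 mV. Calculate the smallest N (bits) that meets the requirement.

Number of steps required ≥ 4.84 V / 0.821 mV = 5895.25.
Need 2^N ≥ 5895.25; 2^12 = 4096, 2^13 = 8192.
Minimum N = 13.

13 bits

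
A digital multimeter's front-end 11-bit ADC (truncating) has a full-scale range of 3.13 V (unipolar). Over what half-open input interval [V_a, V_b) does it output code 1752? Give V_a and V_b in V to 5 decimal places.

[2.67762 V, 2.67915 V)

LSB = 3.13/2^11 = 1.528 mV.
V_a = V_low + 1752·LSB = 2.67762 V; V_b = V_low + 1753·LSB = 2.67915 V.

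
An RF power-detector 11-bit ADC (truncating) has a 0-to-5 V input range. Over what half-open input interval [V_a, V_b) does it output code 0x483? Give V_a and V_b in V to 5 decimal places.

LSB = 5/2^11 = 2.441 mV.
Code 0x483 = 1155 decimal.
V_a = V_low + 1155·LSB = 2.81982 V; V_b = V_low + 1156·LSB = 2.82227 V.

[2.81982 V, 2.82227 V)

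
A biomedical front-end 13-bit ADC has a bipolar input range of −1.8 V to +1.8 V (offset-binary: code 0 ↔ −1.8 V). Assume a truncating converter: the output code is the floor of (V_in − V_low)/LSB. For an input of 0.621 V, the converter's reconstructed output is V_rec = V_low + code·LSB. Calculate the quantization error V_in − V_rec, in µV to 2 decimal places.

52.73 µV

One LSB is 3.6 V / 8192 = 439.45 µV.
Scaled input = 5509.1200 LSBs, so code = 5509.
V_rec = (−1.8) + 5509·0.000439453 = 0.62094727 V.
V_in − V_rec = 5.27344e-05 V = 52.73 µV.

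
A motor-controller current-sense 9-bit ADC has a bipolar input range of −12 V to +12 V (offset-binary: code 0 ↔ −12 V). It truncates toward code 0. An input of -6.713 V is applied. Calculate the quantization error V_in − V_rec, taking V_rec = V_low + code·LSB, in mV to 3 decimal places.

37.000 mV

LSB = 24/2^9 = 46.875 mV.
(-6.713 − (−12))/0.046875 = 112.7893; ⌊·⌋ gives code 112.
V_rec = (−12) + 112·0.046875 = -6.75 V.
Error = -6.713 − (−6.75) = 0.037 V = 37.000 mV.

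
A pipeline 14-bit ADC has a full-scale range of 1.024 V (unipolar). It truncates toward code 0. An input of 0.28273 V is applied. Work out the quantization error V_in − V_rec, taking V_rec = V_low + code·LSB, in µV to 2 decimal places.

42.50 µV

One LSB is 1.024 V / 16384 = 62.50 µV.
(V_in − V_low)/LSB = (0.28273 − 0)/6.25e-05 = 4523.6800 → code 4523 (floor).
Reconstructed: 0.2826875 V.
Difference: 4.25e-05 V → 42.50 µV.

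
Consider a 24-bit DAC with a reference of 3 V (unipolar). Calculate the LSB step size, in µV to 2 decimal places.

0.18 µV

Full-scale span = 3 V.
LSB = 3 / 2^24 = 3 / 16777216 = 1.78814e-07 V = 0.18 µV.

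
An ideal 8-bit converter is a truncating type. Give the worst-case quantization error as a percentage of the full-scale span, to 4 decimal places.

Truncating → worst-case error = 1 LSB = V_FS/2^8, so 100/256 = 0.390625 % of full scale.

0.3906 %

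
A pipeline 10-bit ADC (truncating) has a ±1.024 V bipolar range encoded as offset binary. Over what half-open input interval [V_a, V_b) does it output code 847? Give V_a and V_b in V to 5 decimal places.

LSB = 2.048/2^10 = 2.000 mV.
V_a = V_low + 847·LSB = 0.67 V; V_b = V_low + 848·LSB = 0.672 V.

[0.67000 V, 0.67200 V)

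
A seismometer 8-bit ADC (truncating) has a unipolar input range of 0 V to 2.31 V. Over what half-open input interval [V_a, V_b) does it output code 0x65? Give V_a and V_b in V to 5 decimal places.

[0.91137 V, 0.92039 V)

LSB = 2.31/2^8 = 9.023 mV.
Code 0x65 = 101 decimal.
V_a = V_low + 101·LSB = 0.911367 V; V_b = V_low + 102·LSB = 0.920391 V.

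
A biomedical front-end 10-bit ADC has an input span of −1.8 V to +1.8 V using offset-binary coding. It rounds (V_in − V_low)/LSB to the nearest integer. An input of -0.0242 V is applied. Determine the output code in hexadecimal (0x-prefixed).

LSB = 3.6 V / 1024 = 3.516 mV.
(V_in − V_low)/LSB = (-0.0242 − (−1.8)) / 0.00351563 = 505.116.
round(505.116) = 505.
In hexadecimal (0x-prefixed): 0x1F9.

code 0x1F9 (decimal 505)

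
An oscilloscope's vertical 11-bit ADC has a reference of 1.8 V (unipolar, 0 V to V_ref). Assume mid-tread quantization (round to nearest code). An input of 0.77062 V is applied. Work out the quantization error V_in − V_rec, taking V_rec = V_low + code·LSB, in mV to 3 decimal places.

LSB = 1.8/2^11 = 0.879 mV.
(V_in − V_low)/LSB = (0.77062 − 0)/0.000878906 = 876.7943 → code 877 (round).
V_rec = 0 + 877·0.000878906 = 0.77080078 V.
Error = 0.77062 − 0.77080078 = -0.000180781 V = -0.181 mV.

-0.181 mV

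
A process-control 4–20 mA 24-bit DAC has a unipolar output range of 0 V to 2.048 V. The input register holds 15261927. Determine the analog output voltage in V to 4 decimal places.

1.8630 V

LSB = 2.048 V / 2^24 = 0.12 µV.
V_out = 0 + 15261927 × 1.2207e-07 V = 1.86303 V.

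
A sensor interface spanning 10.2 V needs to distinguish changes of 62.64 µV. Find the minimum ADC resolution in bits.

18 bits

Number of steps required ≥ 10.2 V / 62.64 µV = 162835.25.
Need 2^N ≥ 162835.25; 2^17 = 131072, 2^18 = 262144.
Minimum N = 18.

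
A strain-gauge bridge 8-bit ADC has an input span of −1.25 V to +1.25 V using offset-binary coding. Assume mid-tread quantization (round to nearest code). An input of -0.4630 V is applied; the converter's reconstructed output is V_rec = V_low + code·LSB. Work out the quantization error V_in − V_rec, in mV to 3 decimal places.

-4.016 mV

One LSB is 2.5 V / 256 = 9.766 mV.
(-0.4630 − (−1.25))/0.00976562 = 80.5888; round gives code 81.
Code 81 maps back to (−1.25) + 81×0.00976562 V = -0.45898438 V.
V_in − V_rec = -0.00401563 V = -4.016 mV.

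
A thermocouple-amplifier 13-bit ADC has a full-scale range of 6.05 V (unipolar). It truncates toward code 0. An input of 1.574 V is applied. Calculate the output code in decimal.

LSB = 6.05 V / 8192 = 0.739 mV.
(1.574 − 0) / 0.000738525 = 2131.274 LSBs.
Floor → code 2131.

code 2131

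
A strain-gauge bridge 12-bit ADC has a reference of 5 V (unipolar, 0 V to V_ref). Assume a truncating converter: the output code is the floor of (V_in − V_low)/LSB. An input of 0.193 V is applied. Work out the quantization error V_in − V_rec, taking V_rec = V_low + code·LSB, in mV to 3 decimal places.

Step size: 5 V ÷ 2^12 = 1.221 mV.
(V_in − V_low)/LSB = (0.193 − 0)/0.0012207 = 158.1056 → code 158 (floor).
Code 158 maps back to 0 + 158×0.0012207 V = 0.19287109 V.
Error = 0.193 − 0.19287109 = 0.000128906 V = 0.129 mV.

0.129 mV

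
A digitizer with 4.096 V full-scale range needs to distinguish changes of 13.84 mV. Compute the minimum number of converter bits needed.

9 bits

Number of steps required ≥ 4.096 V / 13.84 mV = 295.95.
Need 2^N ≥ 295.95; 2^8 = 256, 2^9 = 512.
Minimum N = 9.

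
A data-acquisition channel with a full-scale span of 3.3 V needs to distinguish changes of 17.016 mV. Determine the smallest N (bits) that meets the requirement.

8 bits

Number of steps required ≥ 3.3 V / 17.016 mV = 193.94.
Need 2^N ≥ 193.94; 2^7 = 128, 2^8 = 256.
Minimum N = 8.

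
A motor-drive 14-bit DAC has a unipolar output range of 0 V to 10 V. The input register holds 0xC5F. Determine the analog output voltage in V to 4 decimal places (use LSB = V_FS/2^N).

1.9330 V

LSB = 10 V / 2^14 = 0.610 mV.
Code 0xC5F = 3167 decimal.
V_out = 0 + 3167 × 0.000610352 V = 1.93298 V.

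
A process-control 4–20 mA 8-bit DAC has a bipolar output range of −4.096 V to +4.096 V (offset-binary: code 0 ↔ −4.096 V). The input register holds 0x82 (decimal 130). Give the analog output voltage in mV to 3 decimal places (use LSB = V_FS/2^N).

64.000 mV

LSB = 8.192 V / 2^8 = 32.000 mV.
Code 0x82 = 130 decimal.
V_out = (−4.096) + 130 × 0.032 V = 0.064 V.
= 64.000 mV.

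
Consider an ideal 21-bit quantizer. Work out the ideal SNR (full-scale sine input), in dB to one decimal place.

SNR ≈ 6.02·N + 1.76 dB = 6.02·21 + 1.76 = 128.18 dB.

128.2 dB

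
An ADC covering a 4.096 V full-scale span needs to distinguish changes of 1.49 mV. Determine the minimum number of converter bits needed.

12 bits

Number of steps required ≥ 4.096 V / 1.49 mV = 2748.99.
Need 2^N ≥ 2748.99; 2^11 = 2048, 2^12 = 4096.
Minimum N = 12.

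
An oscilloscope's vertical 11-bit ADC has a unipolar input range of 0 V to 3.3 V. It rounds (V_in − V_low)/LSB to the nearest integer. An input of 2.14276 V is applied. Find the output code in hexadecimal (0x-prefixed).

code 0x532 (decimal 1330)

Full-scale span = 3.3 V; LSB = 3.3/2^11 = 1.611 mV.
(2.14276 − 0) / 0.00161133 = 1329.810 LSBs.
Round → code 1330.
In hexadecimal (0x-prefixed): 0x532.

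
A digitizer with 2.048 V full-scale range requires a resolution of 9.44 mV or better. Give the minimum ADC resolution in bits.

Number of steps required ≥ 2.048 V / 9.44 mV = 216.95.
Need 2^N ≥ 216.95; 2^7 = 128, 2^8 = 256.
Minimum N = 8.

8 bits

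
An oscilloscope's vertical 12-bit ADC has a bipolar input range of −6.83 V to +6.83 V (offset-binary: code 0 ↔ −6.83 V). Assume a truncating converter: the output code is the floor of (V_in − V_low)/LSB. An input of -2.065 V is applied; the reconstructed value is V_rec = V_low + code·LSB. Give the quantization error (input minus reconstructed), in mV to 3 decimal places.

Step size: 13.66 V ÷ 2^12 = 3.335 mV.
Scaled input = 1428.8023 LSBs, so code = 1428.
Reconstructed: -2.0676758 V.
V_in − V_rec = 0.00267578 V = 2.676 mV.

2.676 mV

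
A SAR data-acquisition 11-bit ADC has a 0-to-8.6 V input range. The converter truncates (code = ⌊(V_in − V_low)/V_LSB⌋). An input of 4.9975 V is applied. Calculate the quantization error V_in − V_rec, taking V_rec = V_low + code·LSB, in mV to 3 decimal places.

0.430 mV

LSB = 8.6/2^11 = 4.199 mV.
(V_in − V_low)/LSB = (4.9975 − 0)/0.00419922 = 1190.1023 → code 1190 (floor).
V_rec = 0 + 1190·0.00419922 = 4.9970703 V.
Error = 4.9975 − 4.9970703 = 0.000429688 V = 0.430 mV.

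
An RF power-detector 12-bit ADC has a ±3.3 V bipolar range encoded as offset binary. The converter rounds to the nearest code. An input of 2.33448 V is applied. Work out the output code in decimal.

With 4096 levels over 6.6 V, one step is 1.611 mV.
(2.33448 − (−3.3)) / 0.00161133 = 3496.792 LSBs.
So the output code is 3497.

code 3497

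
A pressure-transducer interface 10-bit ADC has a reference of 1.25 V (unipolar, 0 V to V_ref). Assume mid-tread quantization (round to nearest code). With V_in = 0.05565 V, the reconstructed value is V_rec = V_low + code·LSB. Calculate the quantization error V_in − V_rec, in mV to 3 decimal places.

Step size: 1.25 V ÷ 2^10 = 1.221 mV.
Scaled input = 45.5885 LSBs, so code = 46.
V_rec = 0 + 46·0.0012207 = 0.056152344 V.
Error = 0.05565 − 0.056152344 = -0.000502344 V = -0.502 mV.

-0.502 mV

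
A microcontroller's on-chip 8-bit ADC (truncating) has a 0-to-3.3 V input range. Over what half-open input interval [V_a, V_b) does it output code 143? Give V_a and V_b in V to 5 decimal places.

[1.84336 V, 1.85625 V)

LSB = 3.3/2^8 = 12.891 mV.
V_a = V_low + 143·LSB = 1.84336 V; V_b = V_low + 144·LSB = 1.85625 V.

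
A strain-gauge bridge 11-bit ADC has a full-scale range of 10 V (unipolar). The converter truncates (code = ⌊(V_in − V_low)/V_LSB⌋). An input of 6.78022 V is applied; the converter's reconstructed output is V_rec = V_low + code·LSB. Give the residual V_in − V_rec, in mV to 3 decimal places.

2.876 mV

LSB = 10/2^11 = 4.883 mV.
(6.78022 − 0)/0.00488281 = 1388.5891; ⌊·⌋ gives code 1388.
Reconstructed: 6.7773438 V.
Error = 6.78022 − 6.7773438 = 0.00287625 V = 2.876 mV.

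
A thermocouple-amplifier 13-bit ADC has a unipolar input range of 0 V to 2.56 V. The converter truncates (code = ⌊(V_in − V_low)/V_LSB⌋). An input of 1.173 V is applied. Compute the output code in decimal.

code 3753

With 8192 levels over 2.56 V, one step is 312.50 µV.
(1.173 − 0) / 0.0003125 = 3753.600 LSBs.
⌊·⌋(3753.600) = 3753.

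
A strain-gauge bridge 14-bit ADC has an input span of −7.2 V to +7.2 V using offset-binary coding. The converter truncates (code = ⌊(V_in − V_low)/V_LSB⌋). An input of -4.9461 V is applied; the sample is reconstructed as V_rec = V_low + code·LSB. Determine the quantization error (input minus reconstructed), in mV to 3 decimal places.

Step size: 14.4 V ÷ 2^14 = 0.879 mV.
(V_in − V_low)/LSB = (-4.9461 − (−7.2))/0.000878906 = 2564.4373 → code 2564 (floor).
Reconstructed: -4.9464844 V.
Error = -4.9461 − (−4.9464844) = 0.000384375 V = 0.384 mV.

0.384 mV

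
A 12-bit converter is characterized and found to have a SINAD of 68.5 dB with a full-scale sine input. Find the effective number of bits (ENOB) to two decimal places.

11.09 bits

ENOB = (SINAD − 1.76) / 6.02 = (68.5 − 1.76)/6.02 = 11.086.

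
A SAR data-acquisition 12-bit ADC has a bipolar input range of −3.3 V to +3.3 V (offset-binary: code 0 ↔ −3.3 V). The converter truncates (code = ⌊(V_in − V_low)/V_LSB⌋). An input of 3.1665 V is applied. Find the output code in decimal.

Full-scale span = 6.6 V; LSB = 6.6/2^12 = 1.611 mV.
Input sits at 4013.149 steps above V_low.
So the output code is 4013.

code 4013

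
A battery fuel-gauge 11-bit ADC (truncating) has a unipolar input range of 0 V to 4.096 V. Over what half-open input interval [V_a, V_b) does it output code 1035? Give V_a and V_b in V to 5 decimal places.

[2.07000 V, 2.07200 V)

LSB = 4.096/2^11 = 2.000 mV.
V_a = V_low + 1035·LSB = 2.07 V; V_b = V_low + 1036·LSB = 2.072 V.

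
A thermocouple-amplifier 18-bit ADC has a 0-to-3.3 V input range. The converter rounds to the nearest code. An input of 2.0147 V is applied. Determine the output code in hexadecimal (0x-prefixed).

Full-scale span = 3.3 V; LSB = 3.3/2^18 = 12.59 µV.
(V_in − V_low)/LSB = (2.0147 − 0) / 1.25885e-05 = 160042.884.
Round → code 160043.
In hexadecimal (0x-prefixed): 0x2712B.

code 0x2712B (decimal 160043)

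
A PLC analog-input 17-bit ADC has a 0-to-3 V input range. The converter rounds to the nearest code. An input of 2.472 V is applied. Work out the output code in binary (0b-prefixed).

With 131072 levels over 3 V, one step is 22.89 µV.
Input sits at 108003.328 steps above V_low.
round(108003.328) = 108003.
In binary (0b-prefixed): 0b11010010111100011.

code 0b11010010111100011 (decimal 108003)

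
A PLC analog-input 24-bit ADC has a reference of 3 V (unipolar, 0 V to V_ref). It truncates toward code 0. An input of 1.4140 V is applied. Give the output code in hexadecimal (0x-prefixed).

code 0x78A94D (decimal 7907661)

With 16777216 levels over 3 V, one step is 0.18 µV.
(1.4140 − 0) / 1.78814e-07 = 7907661.141 LSBs.
⌊·⌋(7907661.141) = 7907661.
In hexadecimal (0x-prefixed): 0x78A94D.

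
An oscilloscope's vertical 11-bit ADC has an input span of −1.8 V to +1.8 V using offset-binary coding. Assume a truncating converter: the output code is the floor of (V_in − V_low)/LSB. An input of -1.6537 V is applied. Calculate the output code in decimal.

code 83

With 2048 levels over 3.6 V, one step is 1.758 mV.
Input sits at 83.228 steps above V_low.
Floor → code 83.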